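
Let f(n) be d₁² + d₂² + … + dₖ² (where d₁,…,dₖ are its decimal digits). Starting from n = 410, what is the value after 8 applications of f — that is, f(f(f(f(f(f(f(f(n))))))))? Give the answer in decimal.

42

410 → 4² + 1² + 0² = 16 + 1 + 0 = 17
17 → 1² + 7² = 1 + 49 = 50
50 → 5² + 0² = 25 + 0 = 25
25 → 2² + 5² = 4 + 25 = 29
29 → 2² + 9² = 4 + 81 = 85
85 → 8² + 5² = 64 + 25 = 89
89 → 8² + 9² = 64 + 81 = 145
145 → 1² + 4² + 5² = 1 + 16 + 25 = 42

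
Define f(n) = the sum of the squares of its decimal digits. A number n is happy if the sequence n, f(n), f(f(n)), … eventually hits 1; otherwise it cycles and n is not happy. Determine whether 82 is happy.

happy

82 → 8² + 2² = 68
68 → 6² + 8² = 100
100 → 1² + 0² + 0² = 1  — reached 1.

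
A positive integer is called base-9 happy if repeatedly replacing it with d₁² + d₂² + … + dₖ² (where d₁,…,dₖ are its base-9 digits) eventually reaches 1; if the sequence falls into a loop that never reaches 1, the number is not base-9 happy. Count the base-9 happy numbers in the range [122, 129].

122: 122 → 42 → 52 → 74 → 68 → 74  (repeats 74)
123: 123 → 53 → 89 → 65 → 53  (repeats 53)
124: 124 → 66 → 58 → 52 → 74 → 68 → 74  (repeats 74)
125: 125 → 81 → 1  (reaches 1)
126: 126 → 26 → 68 → 74 → 68  (repeats 68)
127: 127 → 27 → 9 → 1  (reaches 1)
128: 128 → 30 → 18 → 4 → 16 → 50 → 50  (repeats 50)
129: 129 → 35 → 73 → 65 → 53 → 89 → 65  (repeats 65)
base-9 happy: 125, 127

2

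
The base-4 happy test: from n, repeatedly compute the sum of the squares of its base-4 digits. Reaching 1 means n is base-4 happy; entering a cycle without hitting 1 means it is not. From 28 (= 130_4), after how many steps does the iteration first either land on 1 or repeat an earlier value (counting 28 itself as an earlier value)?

28 = (1,3,0)_4 → 10
10 = (2,2)_4 → 8
8 = (2,0)_4 → 4
4 = (1,0)_4 → 1  — reached 1.
That took 4 steps.

4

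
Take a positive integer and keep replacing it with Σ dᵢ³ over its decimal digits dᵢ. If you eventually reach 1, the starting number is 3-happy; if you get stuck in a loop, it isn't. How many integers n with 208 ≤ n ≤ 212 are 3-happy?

1

208: 208 → 520 → 133 → 55 → 250 → 133  (repeats 133)
209: 209 → 737 → 713 → 371 → 371  (repeats 371)
210: 210 → 9 → 729 → 1080 → 513 → 153 → 153  (repeats 153)
211: 211 → 10 → 1  (reaches 1)
212: 212 → 17 → 344 → 155 → 251 → 134 → 92 → 737 → 713 → 371 → 371  (repeats 371)
3-happy: 211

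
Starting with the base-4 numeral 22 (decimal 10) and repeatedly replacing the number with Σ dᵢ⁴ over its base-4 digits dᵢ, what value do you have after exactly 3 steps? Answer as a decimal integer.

10 = (2,2)_4 → 2⁴ + 2⁴ = 16 + 16 = 32
32 = (2,0,0)_4 → 2⁴ + 0⁴ + 0⁴ = 16 + 0 + 0 = 16
16 = (1,0,0)_4 → 1⁴ + 0⁴ + 0⁴ = 1 + 0 + 0 = 1

1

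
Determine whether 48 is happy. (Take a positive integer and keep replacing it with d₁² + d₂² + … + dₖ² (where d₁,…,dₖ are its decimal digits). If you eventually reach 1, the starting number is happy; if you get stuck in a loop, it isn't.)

not happy

48 → 4² + 8² = 16 + 64 = 80
80 → 8² + 0² = 64 + 0 = 64
64 → 6² + 4² = 36 + 16 = 52
52 → 5² + 2² = 25 + 4 = 29
29 → 2² + 9² = 4 + 81 = 85
85 → 8² + 5² = 64 + 25 = 89
89 → 8² + 9² = 64 + 81 = 145
145 → 1² + 4² + 5² = 1 + 16 + 25 = 42
42 → 4² + 2² = 16 + 4 = 20
20 → 2² + 0² = 4 + 0 = 4
4 → 4² = 16
16 → 1² + 6² = 1 + 36 = 37
37 → 3² + 7² = 9 + 49 = 58
58 → 5² + 8² = 25 + 64 = 89  — 89 already seen; the sequence cycles without reaching 1.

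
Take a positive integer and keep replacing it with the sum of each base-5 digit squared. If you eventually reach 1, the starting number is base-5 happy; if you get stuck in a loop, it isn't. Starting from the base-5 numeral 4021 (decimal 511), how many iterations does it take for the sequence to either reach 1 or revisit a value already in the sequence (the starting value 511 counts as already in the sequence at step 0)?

511 = (4,0,2,1)_5 → 4² + 0² + 2² + 1² = 21
21 = (4,1)_5 → 4² + 1² = 17
17 = (3,2)_5 → 3² + 2² = 13
13 = (2,3)_5 → 2² + 3² = 13  — 13 repeats.
That took 4 steps.

4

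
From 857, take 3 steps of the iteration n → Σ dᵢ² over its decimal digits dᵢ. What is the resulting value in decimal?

65

857 → 8² + 5² + 7² = 138
138 → 1² + 3² + 8² = 74
74 → 7² + 4² = 65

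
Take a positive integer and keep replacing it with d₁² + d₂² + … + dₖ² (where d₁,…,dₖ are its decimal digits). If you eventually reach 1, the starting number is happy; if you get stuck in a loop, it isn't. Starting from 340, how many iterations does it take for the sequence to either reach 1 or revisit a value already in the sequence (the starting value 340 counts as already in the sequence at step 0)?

12

340 → 3² + 4² + 0² = 25
25 → 2² + 5² = 29
29 → 2² + 9² = 85
85 → 8² + 5² = 89
89 → 8² + 9² = 145
145 → 1² + 4² + 5² = 42
42 → 4² + 2² = 20
20 → 2² + 0² = 4
4 → 4² = 16
16 → 1² + 6² = 37
37 → 3² + 7² = 58
58 → 5² + 8² = 89  — 89 repeats.
That took 12 steps.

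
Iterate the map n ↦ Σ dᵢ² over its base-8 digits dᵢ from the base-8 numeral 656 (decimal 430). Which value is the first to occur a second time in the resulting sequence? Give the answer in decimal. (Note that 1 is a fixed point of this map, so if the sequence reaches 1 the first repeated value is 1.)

1

430 = (6,5,6)_8 → 97
97 = (1,4,1)_8 → 18
18 = (2,2)_8 → 8
8 = (1,0)_8 → 1  — reached the fixed point 1.
1 → 1, so 1 is the first repeated value.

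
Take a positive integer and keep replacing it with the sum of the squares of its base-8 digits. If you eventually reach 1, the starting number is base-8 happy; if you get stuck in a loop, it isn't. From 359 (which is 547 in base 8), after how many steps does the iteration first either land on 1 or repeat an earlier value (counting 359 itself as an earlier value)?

7

359 = (5,4,7)_8 → 90
90 = (1,3,2)_8 → 14
14 = (1,6)_8 → 37
37 = (4,5)_8 → 41
41 = (5,1)_8 → 26
26 = (3,2)_8 → 13
13 = (1,5)_8 → 26  — 26 repeats.
That took 7 steps.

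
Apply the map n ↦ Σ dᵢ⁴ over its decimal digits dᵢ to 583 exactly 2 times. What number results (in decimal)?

4368

583 → 4802
4802 → 4368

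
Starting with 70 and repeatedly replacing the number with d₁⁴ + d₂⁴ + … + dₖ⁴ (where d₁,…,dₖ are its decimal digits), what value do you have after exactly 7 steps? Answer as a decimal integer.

70 → 7⁴ + 0⁴ = 2401
2401 → 2⁴ + 4⁴ + 0⁴ + 1⁴ = 273
273 → 2⁴ + 7⁴ + 3⁴ = 2498
2498 → 2⁴ + 4⁴ + 9⁴ + 8⁴ = 10929
10929 → 1⁴ + 0⁴ + 9⁴ + 2⁴ + 9⁴ = 13139
13139 → 1⁴ + 3⁴ + 1⁴ + 3⁴ + 9⁴ = 6725
6725 → 6⁴ + 7⁴ + 2⁴ + 5⁴ = 4338

4338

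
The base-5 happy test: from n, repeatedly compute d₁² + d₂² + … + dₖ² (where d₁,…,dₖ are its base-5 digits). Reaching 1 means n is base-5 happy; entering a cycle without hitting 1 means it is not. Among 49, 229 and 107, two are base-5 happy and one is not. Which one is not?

107

49: 49 → 33 → 11 → 5 → 1  — reaches 1 (base-5 happy)
229: 229 → 33 → 11 → 5 → 1  — reaches 1 (base-5 happy)
107: 107 → 21 → 17 → 13 → 13  — repeats 13 (not base-5 happy)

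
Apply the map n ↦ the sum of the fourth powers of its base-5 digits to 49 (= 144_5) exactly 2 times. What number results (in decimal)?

49 = (1,4,4)_5 → 1⁴ + 4⁴ + 4⁴ = 1 + 256 + 256 = 513
513 = (4,0,2,3)_5 → 4⁴ + 0⁴ + 2⁴ + 3⁴ = 256 + 0 + 16 + 81 = 353

353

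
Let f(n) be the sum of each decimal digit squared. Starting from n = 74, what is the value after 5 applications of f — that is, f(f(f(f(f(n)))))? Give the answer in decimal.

74 → 7² + 4² = 49 + 16 = 65
65 → 6² + 5² = 36 + 25 = 61
61 → 6² + 1² = 36 + 1 = 37
37 → 3² + 7² = 9 + 49 = 58
58 → 5² + 8² = 25 + 64 = 89

89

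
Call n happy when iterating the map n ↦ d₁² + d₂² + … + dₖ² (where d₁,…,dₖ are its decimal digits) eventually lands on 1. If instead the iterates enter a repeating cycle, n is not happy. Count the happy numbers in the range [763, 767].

763: 763 → 94 → 97 → 130 → 10 → 1  (reaches 1)
764: 764 → 101 → 2 → 4 → 16 → 37 → 58 → 89 → 145 → 42 → 20 → 4  (repeats 4)
765: 765 → 110 → 2 → 4 → 16 → 37 → 58 → 89 → 145 → 42 → 20 → 4  (repeats 4)
766: 766 → 121 → 6 → 36 → 45 → 41 → 17 → 50 → 25 → 29 → 85 → 89 → 145 → 42 → 20 → 4 → 16 → 37 → 58 → 89  (repeats 89)
767: 767 → 134 → 26 → 40 → 16 → 37 → 58 → 89 → 145 → 42 → 20 → 4 → 16  (repeats 16)
happy: 763

1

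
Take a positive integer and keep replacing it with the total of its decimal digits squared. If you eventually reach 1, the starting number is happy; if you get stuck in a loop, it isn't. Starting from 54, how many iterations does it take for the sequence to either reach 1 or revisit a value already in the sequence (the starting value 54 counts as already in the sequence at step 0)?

15

54 → 5² + 4² = 25 + 16 = 41
41 → 4² + 1² = 16 + 1 = 17
17 → 1² + 7² = 1 + 49 = 50
50 → 5² + 0² = 25 + 0 = 25
25 → 2² + 5² = 4 + 25 = 29
29 → 2² + 9² = 4 + 81 = 85
85 → 8² + 5² = 64 + 25 = 89
89 → 8² + 9² = 64 + 81 = 145
145 → 1² + 4² + 5² = 1 + 16 + 25 = 42
42 → 4² + 2² = 16 + 4 = 20
20 → 2² + 0² = 4 + 0 = 4
4 → 4² = 16
16 → 1² + 6² = 1 + 36 = 37
37 → 3² + 7² = 9 + 49 = 58
58 → 5² + 8² = 25 + 64 = 89  — 89 repeats.
That took 15 steps.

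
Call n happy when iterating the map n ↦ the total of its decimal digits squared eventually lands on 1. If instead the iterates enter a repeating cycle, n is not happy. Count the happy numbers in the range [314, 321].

314: 314 → 26 → 40 → 16 → 37 → 58 → 89 → 145 → 42 → 20 → 4 → 16  (repeats 16)
315: 315 → 35 → 34 → 25 → 29 → 85 → 89 → 145 → 42 → 20 → 4 → 16 → 37 → 58 → 89  (repeats 89)
316: 316 → 46 → 52 → 29 → 85 → 89 → 145 → 42 → 20 → 4 → 16 → 37 → 58 → 89  (repeats 89)
317: 317 → 59 → 106 → 37 → 58 → 89 → 145 → 42 → 20 → 4 → 16 → 37  (repeats 37)
318: 318 → 74 → 65 → 61 → 37 → 58 → 89 → 145 → 42 → 20 → 4 → 16 → 37  (repeats 37)
319: 319 → 91 → 82 → 68 → 100 → 1  (reaches 1)
320: 320 → 13 → 10 → 1  (reaches 1)
321: 321 → 14 → 17 → 50 → 25 → 29 → 85 → 89 → 145 → 42 → 20 → 4 → 16 → 37 → 58 → 89  (repeats 89)
happy: 319, 320

2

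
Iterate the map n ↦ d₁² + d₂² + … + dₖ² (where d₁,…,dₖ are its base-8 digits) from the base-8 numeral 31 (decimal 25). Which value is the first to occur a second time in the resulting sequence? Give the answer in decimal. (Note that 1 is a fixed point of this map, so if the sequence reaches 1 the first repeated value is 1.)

25 = (3,1)_8 → 3² + 1² = 10
10 = (1,2)_8 → 1² + 2² = 5
5 = (5)_8 → 5² = 25  — 25 already appeared earlier.

25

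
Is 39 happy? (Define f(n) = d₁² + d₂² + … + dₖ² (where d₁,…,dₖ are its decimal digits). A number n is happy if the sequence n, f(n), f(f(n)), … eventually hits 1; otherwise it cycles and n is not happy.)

39 → 90
90 → 81
81 → 65
65 → 61
61 → 37
37 → 58
58 → 89
89 → 145
145 → 42
42 → 20
20 → 4
4 → 16
16 → 37  — 37 already seen; the sequence cycles without reaching 1.

not happy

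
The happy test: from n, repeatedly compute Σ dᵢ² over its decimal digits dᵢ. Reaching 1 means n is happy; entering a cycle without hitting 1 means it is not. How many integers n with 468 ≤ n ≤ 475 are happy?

468: 468 → 116 → 38 → 73 → 58 → 89 → 145 → 42 → 20 → 4 → 16 → 37 → 58  — not happy
469: 469 → 133 → 19 → 82 → 68 → 100 → 1  — happy
470: 470 → 65 → 61 → 37 → 58 → 89 → 145 → 42 → 20 → 4 → 16 → 37  — not happy
471: 471 → 66 → 72 → 53 → 34 → 25 → 29 → 85 → 89 → 145 → 42 → 20 → 4 → 16 → 37 → 58 → 89  — not happy
472: 472 → 69 → 117 → 51 → 26 → 40 → 16 → 37 → 58 → 89 → 145 → 42 → 20 → 4 → 16  — not happy
473: 473 → 74 → 65 → 61 → 37 → 58 → 89 → 145 → 42 → 20 → 4 → 16 → 37  — not happy
474: 474 → 81 → 65 → 61 → 37 → 58 → 89 → 145 → 42 → 20 → 4 → 16 → 37  — not happy
475: 475 → 90 → 81 → 65 → 61 → 37 → 58 → 89 → 145 → 42 → 20 → 4 → 16 → 37  — not happy
happy: 469

1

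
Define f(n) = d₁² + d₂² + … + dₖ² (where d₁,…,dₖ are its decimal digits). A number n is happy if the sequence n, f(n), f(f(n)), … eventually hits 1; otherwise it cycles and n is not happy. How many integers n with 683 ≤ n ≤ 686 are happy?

1

683: 683 → 109 → 82 → 68 → 100 → 1  — happy
684: 684 → 116 → 38 → 73 → 58 → 89 → 145 → 42 → 20 → 4 → 16 → 37 → 58  — not happy
685: 685 → 125 → 30 → 9 → 81 → 65 → 61 → 37 → 58 → 89 → 145 → 42 → 20 → 4 → 16 → 37  — not happy
686: 686 → 136 → 46 → 52 → 29 → 85 → 89 → 145 → 42 → 20 → 4 → 16 → 37 → 58 → 89  — not happy
happy: 683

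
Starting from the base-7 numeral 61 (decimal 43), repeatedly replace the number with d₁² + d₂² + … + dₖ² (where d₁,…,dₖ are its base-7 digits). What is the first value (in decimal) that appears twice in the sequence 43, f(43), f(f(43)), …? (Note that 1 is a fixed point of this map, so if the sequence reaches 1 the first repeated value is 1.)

43 = (6,1)_7 → 6² + 1² = 37
37 = (5,2)_7 → 5² + 2² = 29
29 = (4,1)_7 → 4² + 1² = 17
17 = (2,3)_7 → 2² + 3² = 13
13 = (1,6)_7 → 1² + 6² = 37  — 37 already appeared earlier.

37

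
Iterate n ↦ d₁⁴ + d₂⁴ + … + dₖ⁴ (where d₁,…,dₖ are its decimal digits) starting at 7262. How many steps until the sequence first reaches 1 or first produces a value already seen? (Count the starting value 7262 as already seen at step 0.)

7262 → 7⁴ + 2⁴ + 6⁴ + 2⁴ = 3729
3729 → 3⁴ + 7⁴ + 2⁴ + 9⁴ = 9059
9059 → 9⁴ + 0⁴ + 5⁴ + 9⁴ = 13747
13747 → 1⁴ + 3⁴ + 7⁴ + 4⁴ + 7⁴ = 5140
5140 → 5⁴ + 1⁴ + 4⁴ + 0⁴ = 882
882 → 8⁴ + 8⁴ + 2⁴ = 8208
8208 → 8⁴ + 2⁴ + 0⁴ + 8⁴ = 8208  — 8208 repeats.
That took 7 steps.

7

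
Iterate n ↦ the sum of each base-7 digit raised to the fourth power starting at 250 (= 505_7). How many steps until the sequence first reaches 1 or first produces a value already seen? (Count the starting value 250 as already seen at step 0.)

250 = (5,0,5)_7 → 5⁴ + 0⁴ + 5⁴ = 1250
1250 = (3,4,3,4)_7 → 3⁴ + 4⁴ + 3⁴ + 4⁴ = 674
674 = (1,6,5,2)_7 → 1⁴ + 6⁴ + 5⁴ + 2⁴ = 1938
1938 = (5,4,3,6)_7 → 5⁴ + 4⁴ + 3⁴ + 6⁴ = 2258
2258 = (6,4,0,4)_7 → 6⁴ + 4⁴ + 0⁴ + 4⁴ = 1808
1808 = (5,1,6,2)_7 → 5⁴ + 1⁴ + 6⁴ + 2⁴ = 1938  — 1938 repeats.
That took 6 steps.

6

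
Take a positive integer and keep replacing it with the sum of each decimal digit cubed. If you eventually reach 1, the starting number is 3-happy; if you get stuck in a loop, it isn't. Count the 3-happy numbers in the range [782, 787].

1

782: 782 → 863 → 755 → 593 → 881 → 1025 → 134 → 92 → 737 → 713 → 371 → 371  — not 3-happy
783: 783 → 882 → 1032 → 36 → 243 → 99 → 1458 → 702 → 351 → 153 → 153  — not 3-happy
784: 784 → 919 → 1459 → 919  — not 3-happy
785: 785 → 980 → 1241 → 74 → 407 → 407  — not 3-happy
786: 786 → 1071 → 345 → 216 → 225 → 141 → 66 → 432 → 99 → 1458 → 702 → 351 → 153 → 153  — not 3-happy
787: 787 → 1198 → 1243 → 100 → 1  — 3-happy
3-happy: 787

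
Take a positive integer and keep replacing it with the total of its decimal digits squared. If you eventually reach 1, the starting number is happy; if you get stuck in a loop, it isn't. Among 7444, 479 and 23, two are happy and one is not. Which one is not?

7444: 7444 → 97 → 130 → 10 → 1  — reaches 1 (happy)
479: 479 → 146 → 53 → 34 → 25 → 29 → 85 → 89 → 145 → 42 → 20 → 4 → 16 → 37 → 58 → 89  — repeats 89 (not happy)
23: 23 → 13 → 10 → 1  — reaches 1 (happy)

479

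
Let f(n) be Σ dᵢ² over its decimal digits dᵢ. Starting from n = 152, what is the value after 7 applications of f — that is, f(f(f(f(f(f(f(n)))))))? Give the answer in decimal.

152 → 1² + 5² + 2² = 1 + 25 + 4 = 30
30 → 3² + 0² = 9 + 0 = 9
9 → 9² = 81
81 → 8² + 1² = 64 + 1 = 65
65 → 6² + 5² = 36 + 25 = 61
61 → 6² + 1² = 36 + 1 = 37
37 → 3² + 7² = 9 + 49 = 58

58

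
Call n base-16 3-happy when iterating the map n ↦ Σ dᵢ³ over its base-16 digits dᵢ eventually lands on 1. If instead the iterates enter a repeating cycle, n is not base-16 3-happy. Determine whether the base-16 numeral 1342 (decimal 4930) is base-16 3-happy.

base-16 3-happy

4930 = (1,3,4,2)_16 → 100
100 = (6,4)_16 → 280
280 = (1,1,8)_16 → 514
514 = (2,0,2)_16 → 16
16 = (1,0)_16 → 1  — reached 1.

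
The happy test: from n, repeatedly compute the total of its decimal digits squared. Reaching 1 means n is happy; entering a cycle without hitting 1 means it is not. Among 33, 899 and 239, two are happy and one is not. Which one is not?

33: 33 → 18 → 65 → 61 → 37 → 58 → 89 → 145 → 42 → 20 → 4 → 16 → 37  — repeats 37 (not happy)
899: 899 → 226 → 44 → 32 → 13 → 10 → 1  — reaches 1 (happy)
239: 239 → 94 → 97 → 130 → 10 → 1  — reaches 1 (happy)

33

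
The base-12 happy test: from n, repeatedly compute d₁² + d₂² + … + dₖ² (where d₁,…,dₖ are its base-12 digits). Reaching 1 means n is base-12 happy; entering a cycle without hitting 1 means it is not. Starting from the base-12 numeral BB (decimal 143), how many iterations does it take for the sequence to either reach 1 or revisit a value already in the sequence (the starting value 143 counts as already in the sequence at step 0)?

14

143 = (11,11)_12 → 11² + 11² = 121 + 121 = 242
242 = (1,8,2)_12 → 1² + 8² + 2² = 1 + 64 + 4 = 69
69 = (5,9)_12 → 5² + 9² = 25 + 81 = 106
106 = (8,10)_12 → 8² + 10² = 64 + 100 = 164
164 = (1,1,8)_12 → 1² + 1² + 8² = 1 + 1 + 64 = 66
66 = (5,6)_12 → 5² + 6² = 25 + 36 = 61
61 = (5,1)_12 → 5² + 1² = 25 + 1 = 26
26 = (2,2)_12 → 2² + 2² = 4 + 4 = 8
8 = (8)_12 → 8² = 64
64 = (5,4)_12 → 5² + 4² = 25 + 16 = 41
41 = (3,5)_12 → 3² + 5² = 9 + 25 = 34
34 = (2,10)_12 → 2² + 10² = 4 + 100 = 104
104 = (8,8)_12 → 8² + 8² = 64 + 64 = 128
128 = (10,8)_12 → 10² + 8² = 100 + 64 = 164  — 164 repeats.
That took 14 steps.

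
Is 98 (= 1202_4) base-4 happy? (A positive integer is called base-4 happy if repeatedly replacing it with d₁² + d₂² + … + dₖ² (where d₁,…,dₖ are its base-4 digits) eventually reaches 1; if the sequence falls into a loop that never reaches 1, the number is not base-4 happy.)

98 = (1,2,0,2)_4 → 1² + 2² + 0² + 2² = 9
9 = (2,1)_4 → 2² + 1² = 5
5 = (1,1)_4 → 1² + 1² = 2
2 = (2)_4 → 2² = 4
4 = (1,0)_4 → 1² + 0² = 1  — reached 1.

base-4 happy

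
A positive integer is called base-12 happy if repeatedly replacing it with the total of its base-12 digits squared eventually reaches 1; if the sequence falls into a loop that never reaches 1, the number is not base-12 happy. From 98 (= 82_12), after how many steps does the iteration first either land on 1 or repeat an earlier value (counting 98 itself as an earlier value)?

7

98 = (8,2)_12 → 8² + 2² = 68
68 = (5,8)_12 → 5² + 8² = 89
89 = (7,5)_12 → 7² + 5² = 74
74 = (6,2)_12 → 6² + 2² = 40
40 = (3,4)_12 → 3² + 4² = 25
25 = (2,1)_12 → 2² + 1² = 5
5 = (5)_12 → 5² = 25  — 25 repeats.
That took 7 steps.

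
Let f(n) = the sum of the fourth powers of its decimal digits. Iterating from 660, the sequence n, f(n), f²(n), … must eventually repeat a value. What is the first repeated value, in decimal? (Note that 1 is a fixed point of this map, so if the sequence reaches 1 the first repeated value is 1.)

660 → 6⁴ + 6⁴ + 0⁴ = 1296 + 1296 + 0 = 2592
2592 → 2⁴ + 5⁴ + 9⁴ + 2⁴ = 16 + 625 + 6561 + 16 = 7218
7218 → 7⁴ + 2⁴ + 1⁴ + 8⁴ = 2401 + 16 + 1 + 4096 = 6514
6514 → 6⁴ + 5⁴ + 1⁴ + 4⁴ = 1296 + 625 + 1 + 256 = 2178
2178 → 2⁴ + 1⁴ + 7⁴ + 8⁴ = 16 + 1 + 2401 + 4096 = 6514  — 6514 already appeared earlier.

6514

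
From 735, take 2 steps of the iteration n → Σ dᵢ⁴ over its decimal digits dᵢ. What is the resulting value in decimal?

2483

735 → 3107
3107 → 2483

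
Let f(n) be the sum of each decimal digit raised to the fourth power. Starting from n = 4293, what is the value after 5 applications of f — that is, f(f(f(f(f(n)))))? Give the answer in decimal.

4114

4293 → 4⁴ + 2⁴ + 9⁴ + 3⁴ = 6914
6914 → 6⁴ + 9⁴ + 1⁴ + 4⁴ = 8114
8114 → 8⁴ + 1⁴ + 1⁴ + 4⁴ = 4354
4354 → 4⁴ + 3⁴ + 5⁴ + 4⁴ = 1218
1218 → 1⁴ + 2⁴ + 1⁴ + 8⁴ = 4114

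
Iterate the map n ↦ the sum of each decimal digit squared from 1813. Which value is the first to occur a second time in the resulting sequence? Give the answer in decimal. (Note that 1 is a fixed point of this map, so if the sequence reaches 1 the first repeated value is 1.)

1813 → 75
75 → 74
74 → 65
65 → 61
61 → 37
37 → 58
58 → 89
89 → 145
145 → 42
42 → 20
20 → 4
4 → 16
16 → 37  — 37 already appeared earlier.

37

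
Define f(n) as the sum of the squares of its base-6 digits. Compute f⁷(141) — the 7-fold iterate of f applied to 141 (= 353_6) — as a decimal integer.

141 = (3,5,3)_6 → 43
43 = (1,1,1)_6 → 3
3 = (3)_6 → 9
9 = (1,3)_6 → 10
10 = (1,4)_6 → 17
17 = (2,5)_6 → 29
29 = (4,5)_6 → 41

41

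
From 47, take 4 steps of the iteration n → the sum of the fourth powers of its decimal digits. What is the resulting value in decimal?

1138

47 → 4⁴ + 7⁴ = 2657
2657 → 2⁴ + 6⁴ + 5⁴ + 7⁴ = 4338
4338 → 4⁴ + 3⁴ + 3⁴ + 8⁴ = 4514
4514 → 4⁴ + 5⁴ + 1⁴ + 4⁴ = 1138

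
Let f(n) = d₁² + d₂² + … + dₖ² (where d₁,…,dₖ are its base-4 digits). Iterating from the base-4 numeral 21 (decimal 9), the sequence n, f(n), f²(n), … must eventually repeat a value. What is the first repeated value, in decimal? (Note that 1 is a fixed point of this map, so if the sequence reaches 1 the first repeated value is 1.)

9 = (2,1)_4 → 2² + 1² = 5
5 = (1,1)_4 → 1² + 1² = 2
2 = (2)_4 → 2² = 4
4 = (1,0)_4 → 1² + 0² = 1  — reached the fixed point 1.
1 → 1, so 1 is the first repeated value.

1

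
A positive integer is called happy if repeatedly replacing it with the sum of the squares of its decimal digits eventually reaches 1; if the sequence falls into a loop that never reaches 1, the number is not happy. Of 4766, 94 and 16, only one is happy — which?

94

4766: 4766 → 137 → 59 → 106 → 37 → 58 → 89 → 145 → 42 → 20 → 4 → 16 → 37  — repeats 37 (not happy)
94: 94 → 97 → 130 → 10 → 1  — reaches 1 (happy)
16: 16 → 37 → 58 → 89 → 145 → 42 → 20 → 4 → 16  — repeats 16 (not happy)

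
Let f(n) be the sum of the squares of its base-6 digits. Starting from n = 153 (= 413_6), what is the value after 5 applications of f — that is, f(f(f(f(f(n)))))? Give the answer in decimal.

153 = (4,1,3)_6 → 4² + 1² + 3² = 16 + 1 + 9 = 26
26 = (4,2)_6 → 4² + 2² = 16 + 4 = 20
20 = (3,2)_6 → 3² + 2² = 9 + 4 = 13
13 = (2,1)_6 → 2² + 1² = 4 + 1 = 5
5 = (5)_6 → 5² = 25

25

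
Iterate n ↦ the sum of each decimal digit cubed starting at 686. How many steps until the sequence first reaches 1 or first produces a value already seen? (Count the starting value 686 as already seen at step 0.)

686 → 944
944 → 857
857 → 980
980 → 1241
1241 → 74
74 → 407
407 → 407  — 407 repeats.
That took 7 steps.

7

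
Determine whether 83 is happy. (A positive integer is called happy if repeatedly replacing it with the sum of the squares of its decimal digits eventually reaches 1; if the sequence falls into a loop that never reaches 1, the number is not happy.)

not happy

83 → 73
73 → 58
58 → 89
89 → 145
145 → 42
42 → 20
20 → 4
4 → 16
16 → 37
37 → 58  — 58 already seen; the sequence cycles without reaching 1.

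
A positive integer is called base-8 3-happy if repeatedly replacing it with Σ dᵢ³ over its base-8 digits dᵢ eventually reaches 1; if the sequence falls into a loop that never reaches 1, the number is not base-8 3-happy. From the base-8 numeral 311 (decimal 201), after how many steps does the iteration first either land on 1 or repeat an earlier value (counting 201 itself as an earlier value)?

11

201 = (3,1,1)_8 → 3³ + 1³ + 1³ = 27 + 1 + 1 = 29
29 = (3,5)_8 → 3³ + 5³ = 27 + 125 = 152
152 = (2,3,0)_8 → 2³ + 3³ + 0³ = 8 + 27 + 0 = 35
35 = (4,3)_8 → 4³ + 3³ = 64 + 27 = 91
91 = (1,3,3)_8 → 1³ + 3³ + 3³ = 1 + 27 + 27 = 55
55 = (6,7)_8 → 6³ + 7³ = 216 + 343 = 559
559 = (1,0,5,7)_8 → 1³ + 0³ + 5³ + 7³ = 1 + 0 + 125 + 343 = 469
469 = (7,2,5)_8 → 7³ + 2³ + 5³ = 343 + 8 + 125 = 476
476 = (7,3,4)_8 → 7³ + 3³ + 4³ = 343 + 27 + 64 = 434
434 = (6,6,2)_8 → 6³ + 6³ + 2³ = 216 + 216 + 8 = 440
440 = (6,7,0)_8 → 6³ + 7³ + 0³ = 216 + 343 + 0 = 559  — 559 repeats.
That took 11 steps.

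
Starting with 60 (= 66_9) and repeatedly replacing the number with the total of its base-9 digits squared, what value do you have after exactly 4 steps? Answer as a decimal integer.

60 = (6,6)_9 → 6² + 6² = 36 + 36 = 72
72 = (8,0)_9 → 8² + 0² = 64 + 0 = 64
64 = (7,1)_9 → 7² + 1² = 49 + 1 = 50
50 = (5,5)_9 → 5² + 5² = 25 + 25 = 50

50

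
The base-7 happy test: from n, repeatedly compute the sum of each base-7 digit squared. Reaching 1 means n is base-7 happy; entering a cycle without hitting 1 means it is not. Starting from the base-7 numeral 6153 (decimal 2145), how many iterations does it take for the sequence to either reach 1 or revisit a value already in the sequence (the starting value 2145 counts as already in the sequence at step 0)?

7

2145 = (6,1,5,3)_7 → 6² + 1² + 5² + 3² = 36 + 1 + 25 + 9 = 71
71 = (1,3,1)_7 → 1² + 3² + 1² = 1 + 9 + 1 = 11
11 = (1,4)_7 → 1² + 4² = 1 + 16 = 17
17 = (2,3)_7 → 2² + 3² = 4 + 9 = 13
13 = (1,6)_7 → 1² + 6² = 1 + 36 = 37
37 = (5,2)_7 → 5² + 2² = 25 + 4 = 29
29 = (4,1)_7 → 4² + 1² = 16 + 1 = 17  — 17 repeats.
That took 7 steps.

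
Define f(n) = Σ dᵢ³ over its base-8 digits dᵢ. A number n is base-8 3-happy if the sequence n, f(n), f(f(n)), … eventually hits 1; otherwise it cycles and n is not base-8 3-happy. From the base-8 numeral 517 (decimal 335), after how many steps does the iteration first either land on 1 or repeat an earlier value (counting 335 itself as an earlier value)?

6

335 = (5,1,7)_8 → 5³ + 1³ + 7³ = 125 + 1 + 343 = 469
469 = (7,2,5)_8 → 7³ + 2³ + 5³ = 343 + 8 + 125 = 476
476 = (7,3,4)_8 → 7³ + 3³ + 4³ = 343 + 27 + 64 = 434
434 = (6,6,2)_8 → 6³ + 6³ + 2³ = 216 + 216 + 8 = 440
440 = (6,7,0)_8 → 6³ + 7³ + 0³ = 216 + 343 + 0 = 559
559 = (1,0,5,7)_8 → 1³ + 0³ + 5³ + 7³ = 1 + 0 + 125 + 343 = 469  — 469 repeats.
That took 6 steps.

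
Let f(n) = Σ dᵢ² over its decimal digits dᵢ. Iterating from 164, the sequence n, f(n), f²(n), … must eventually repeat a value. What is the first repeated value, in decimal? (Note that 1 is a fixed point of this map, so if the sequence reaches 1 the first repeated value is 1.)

164 → 53
53 → 34
34 → 25
25 → 29
29 → 85
85 → 89
89 → 145
145 → 42
42 → 20
20 → 4
4 → 16
16 → 37
37 → 58
58 → 89  — 89 already appeared earlier.

89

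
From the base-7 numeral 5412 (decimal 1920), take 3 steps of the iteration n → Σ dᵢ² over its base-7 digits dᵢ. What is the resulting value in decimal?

10

1920 = (5,4,1,2)_7 → 46
46 = (6,4)_7 → 52
52 = (1,0,3)_7 → 10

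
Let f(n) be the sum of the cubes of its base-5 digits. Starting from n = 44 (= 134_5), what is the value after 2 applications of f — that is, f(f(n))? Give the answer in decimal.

62

44 = (1,3,4)_5 → 1³ + 3³ + 4³ = 1 + 27 + 64 = 92
92 = (3,3,2)_5 → 3³ + 3³ + 2³ = 27 + 27 + 8 = 62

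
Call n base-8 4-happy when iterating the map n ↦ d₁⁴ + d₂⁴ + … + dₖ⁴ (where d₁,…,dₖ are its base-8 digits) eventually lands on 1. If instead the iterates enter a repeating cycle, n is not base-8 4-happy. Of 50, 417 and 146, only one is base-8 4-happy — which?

146

50: 50 → 1312 → 528 → 17 → 17  — repeats 17 (not base-8 4-happy)
417: 417 → 1553 → 98 → 273 → 273  — repeats 273 (not base-8 4-happy)
146: 146 → 48 → 1296 → 288 → 512 → 1  — reaches 1 (base-8 4-happy)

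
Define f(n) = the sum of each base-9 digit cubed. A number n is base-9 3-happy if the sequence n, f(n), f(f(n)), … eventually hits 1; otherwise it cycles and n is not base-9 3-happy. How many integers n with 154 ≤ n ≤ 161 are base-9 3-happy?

2

154: 154 → 514 → 244 → 28 → 28  — not base-9 3-happy
155: 155 → 521 → 755 → 521  — not base-9 3-happy
156: 156 → 540 → 432 → 152 → 856 → 128 → 134 → 638 → 1198 → 470 → 476 → 980 → 540  — not base-9 3-happy
157: 157 → 577 → 345 → 99 → 9 → 1  — base-9 3-happy
158: 158 → 638 → 1198 → 470 → 476 → 980 → 540 → 432 → 152 → 856 → 128 → 134 → 638  — not base-9 3-happy
159: 159 → 729 → 1  — base-9 3-happy
160: 160 → 856 → 128 → 134 → 638 → 1198 → 470 → 476 → 980 → 540 → 432 → 152 → 856  — not base-9 3-happy
161: 161 → 1025 → 665 → 1025  — not base-9 3-happy
base-9 3-happy: 157, 159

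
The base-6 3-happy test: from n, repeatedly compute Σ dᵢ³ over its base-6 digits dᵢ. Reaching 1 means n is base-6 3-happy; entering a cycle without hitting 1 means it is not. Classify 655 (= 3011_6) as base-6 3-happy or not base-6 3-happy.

655 = (3,0,1,1)_6 → 3³ + 0³ + 1³ + 1³ = 29
29 = (4,5)_6 → 4³ + 5³ = 189
189 = (5,1,3)_6 → 5³ + 1³ + 3³ = 153
153 = (4,1,3)_6 → 4³ + 1³ + 3³ = 92
92 = (2,3,2)_6 → 2³ + 3³ + 2³ = 43
43 = (1,1,1)_6 → 1³ + 1³ + 1³ = 3
3 = (3)_6 → 3³ = 27
27 = (4,3)_6 → 4³ + 3³ = 91
91 = (2,3,1)_6 → 2³ + 3³ + 1³ = 36
36 = (1,0,0)_6 → 1³ + 0³ + 0³ = 1  — reached 1.

base-6 3-happy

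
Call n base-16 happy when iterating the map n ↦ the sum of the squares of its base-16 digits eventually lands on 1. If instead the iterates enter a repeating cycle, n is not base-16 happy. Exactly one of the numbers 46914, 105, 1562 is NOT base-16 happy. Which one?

1562

46914: 46914 → 190 → 317 → 179 → 130 → 68 → 32 → 4 → 16 → 1  — reaches 1 (base-16 happy)
105: 105 → 117 → 74 → 116 → 65 → 17 → 2 → 4 → 16 → 1  — reaches 1 (base-16 happy)
1562: 1562 → 137 → 145 → 82 → 29 → 170 → 200 → 208 → 169 → 181 → 146 → 85 → 50 → 13 → 169  — repeats 169 (not base-16 happy)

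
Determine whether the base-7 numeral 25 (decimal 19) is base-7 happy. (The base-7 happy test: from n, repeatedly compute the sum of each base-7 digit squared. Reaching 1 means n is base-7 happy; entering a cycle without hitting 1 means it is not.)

19 = (2,5)_7 → 2² + 5² = 29
29 = (4,1)_7 → 4² + 1² = 17
17 = (2,3)_7 → 2² + 3² = 13
13 = (1,6)_7 → 1² + 6² = 37
37 = (5,2)_7 → 5² + 2² = 29  — 29 already seen; the sequence cycles without reaching 1.

not base-7 happy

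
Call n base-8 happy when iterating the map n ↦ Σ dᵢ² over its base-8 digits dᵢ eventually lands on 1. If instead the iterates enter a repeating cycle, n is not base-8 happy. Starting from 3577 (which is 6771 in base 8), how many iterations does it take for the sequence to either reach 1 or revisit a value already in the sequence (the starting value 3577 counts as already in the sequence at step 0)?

3577 = (6,7,7,1)_8 → 135
135 = (2,0,7)_8 → 53
53 = (6,5)_8 → 61
61 = (7,5)_8 → 74
74 = (1,1,2)_8 → 6
6 = (6)_8 → 36
36 = (4,4)_8 → 32
32 = (4,0)_8 → 16
16 = (2,0)_8 → 4
4 = (4)_8 → 16  — 16 repeats.
That took 10 steps.

10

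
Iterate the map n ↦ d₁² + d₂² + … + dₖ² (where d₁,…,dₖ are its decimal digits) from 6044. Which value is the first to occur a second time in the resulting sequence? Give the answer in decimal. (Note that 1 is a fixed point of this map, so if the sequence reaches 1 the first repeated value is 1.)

6044 → 6² + 0² + 4² + 4² = 68
68 → 6² + 8² = 100
100 → 1² + 0² + 0² = 1  — reached the fixed point 1.
1 → 1, so 1 is the first repeated value.

1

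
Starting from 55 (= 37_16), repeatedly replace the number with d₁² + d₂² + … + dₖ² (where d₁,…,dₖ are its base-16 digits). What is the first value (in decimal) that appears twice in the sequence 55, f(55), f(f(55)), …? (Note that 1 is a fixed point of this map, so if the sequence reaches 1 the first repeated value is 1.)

146

55 = (3,7)_16 → 3² + 7² = 58
58 = (3,10)_16 → 3² + 10² = 109
109 = (6,13)_16 → 6² + 13² = 205
205 = (12,13)_16 → 12² + 13² = 313
313 = (1,3,9)_16 → 1² + 3² + 9² = 91
91 = (5,11)_16 → 5² + 11² = 146
146 = (9,2)_16 → 9² + 2² = 85
85 = (5,5)_16 → 5² + 5² = 50
50 = (3,2)_16 → 3² + 2² = 13
13 = (13)_16 → 13² = 169
169 = (10,9)_16 → 10² + 9² = 181
181 = (11,5)_16 → 11² + 5² = 146  — 146 already appeared earlier.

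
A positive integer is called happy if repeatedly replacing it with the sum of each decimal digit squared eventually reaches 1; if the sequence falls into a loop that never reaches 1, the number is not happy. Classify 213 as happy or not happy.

not happy

213 → 14
14 → 17
17 → 50
50 → 25
25 → 29
29 → 85
85 → 89
89 → 145
145 → 42
42 → 20
20 → 4
4 → 16
16 → 37
37 → 58
58 → 89  — 89 already seen; the sequence cycles without reaching 1.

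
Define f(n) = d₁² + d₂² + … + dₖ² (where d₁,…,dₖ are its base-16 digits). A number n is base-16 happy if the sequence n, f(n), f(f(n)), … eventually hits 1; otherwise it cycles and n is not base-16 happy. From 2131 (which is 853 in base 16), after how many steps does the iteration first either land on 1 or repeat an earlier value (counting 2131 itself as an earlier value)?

2131 = (8,5,3)_16 → 98
98 = (6,2)_16 → 40
40 = (2,8)_16 → 68
68 = (4,4)_16 → 32
32 = (2,0)_16 → 4
4 = (4)_16 → 16
16 = (1,0)_16 → 1  — reached 1.
That took 7 steps.

7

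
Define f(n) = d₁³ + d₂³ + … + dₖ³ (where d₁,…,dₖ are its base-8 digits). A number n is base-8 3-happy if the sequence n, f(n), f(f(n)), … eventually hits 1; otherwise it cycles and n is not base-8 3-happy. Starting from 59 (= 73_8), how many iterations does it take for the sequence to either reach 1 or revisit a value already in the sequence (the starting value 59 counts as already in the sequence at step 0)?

14

59 = (7,3)_8 → 7³ + 3³ = 343 + 27 = 370
370 = (5,6,2)_8 → 5³ + 6³ + 2³ = 125 + 216 + 8 = 349
349 = (5,3,5)_8 → 5³ + 3³ + 5³ = 125 + 27 + 125 = 277
277 = (4,2,5)_8 → 4³ + 2³ + 5³ = 64 + 8 + 125 = 197
197 = (3,0,5)_8 → 3³ + 0³ + 5³ = 27 + 0 + 125 = 152
152 = (2,3,0)_8 → 2³ + 3³ + 0³ = 8 + 27 + 0 = 35
35 = (4,3)_8 → 4³ + 3³ = 64 + 27 = 91
91 = (1,3,3)_8 → 1³ + 3³ + 3³ = 1 + 27 + 27 = 55
55 = (6,7)_8 → 6³ + 7³ = 216 + 343 = 559
559 = (1,0,5,7)_8 → 1³ + 0³ + 5³ + 7³ = 1 + 0 + 125 + 343 = 469
469 = (7,2,5)_8 → 7³ + 2³ + 5³ = 343 + 8 + 125 = 476
476 = (7,3,4)_8 → 7³ + 3³ + 4³ = 343 + 27 + 64 = 434
434 = (6,6,2)_8 → 6³ + 6³ + 2³ = 216 + 216 + 8 = 440
440 = (6,7,0)_8 → 6³ + 7³ + 0³ = 216 + 343 + 0 = 559  — 559 repeats.
That took 14 steps.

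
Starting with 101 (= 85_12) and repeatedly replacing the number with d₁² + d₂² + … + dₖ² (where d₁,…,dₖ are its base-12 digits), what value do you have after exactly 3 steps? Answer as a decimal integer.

40

101 = (8,5)_12 → 8² + 5² = 89
89 = (7,5)_12 → 7² + 5² = 74
74 = (6,2)_12 → 6² + 2² = 40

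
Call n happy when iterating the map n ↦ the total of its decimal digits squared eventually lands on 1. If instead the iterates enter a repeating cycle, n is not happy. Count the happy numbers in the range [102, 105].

1

102: 102 → 5 → 25 → 29 → 85 → 89 → 145 → 42 → 20 → 4 → 16 → 37 → 58 → 89  (repeats 89)
103: 103 → 10 → 1  (reaches 1)
104: 104 → 17 → 50 → 25 → 29 → 85 → 89 → 145 → 42 → 20 → 4 → 16 → 37 → 58 → 89  (repeats 89)
105: 105 → 26 → 40 → 16 → 37 → 58 → 89 → 145 → 42 → 20 → 4 → 16  (repeats 16)
happy: 103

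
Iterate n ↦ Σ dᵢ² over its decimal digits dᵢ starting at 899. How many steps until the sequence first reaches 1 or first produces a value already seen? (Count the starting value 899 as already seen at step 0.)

6

899 → 226
226 → 44
44 → 32
32 → 13
13 → 10
10 → 1  — reached 1.
That took 6 steps.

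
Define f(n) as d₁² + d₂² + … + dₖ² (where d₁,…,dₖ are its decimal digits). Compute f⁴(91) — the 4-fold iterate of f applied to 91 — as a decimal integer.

91 → 82
82 → 68
68 → 100
100 → 1

1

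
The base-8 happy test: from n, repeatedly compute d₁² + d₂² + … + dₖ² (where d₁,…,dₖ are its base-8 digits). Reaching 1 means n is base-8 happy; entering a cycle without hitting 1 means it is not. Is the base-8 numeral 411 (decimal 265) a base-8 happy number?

265 = (4,1,1)_8 → 4² + 1² + 1² = 16 + 1 + 1 = 18
18 = (2,2)_8 → 2² + 2² = 4 + 4 = 8
8 = (1,0)_8 → 1² + 0² = 1 + 0 = 1  — reached 1.

base-8 happy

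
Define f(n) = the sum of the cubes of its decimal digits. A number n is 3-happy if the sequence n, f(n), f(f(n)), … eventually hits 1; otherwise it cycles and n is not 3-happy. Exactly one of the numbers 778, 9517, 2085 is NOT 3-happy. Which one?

778: 778 → 1198 → 1243 → 100 → 1  — reaches 1 (3-happy)
9517: 9517 → 1198 → 1243 → 100 → 1  — reaches 1 (3-happy)
2085: 2085 → 645 → 405 → 189 → 1242 → 81 → 513 → 153 → 153  — repeats 153 (not 3-happy)

2085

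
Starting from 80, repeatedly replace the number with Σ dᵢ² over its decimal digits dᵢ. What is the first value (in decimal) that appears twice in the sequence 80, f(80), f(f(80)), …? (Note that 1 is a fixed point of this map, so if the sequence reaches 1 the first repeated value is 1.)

89

80 → 8² + 0² = 64
64 → 6² + 4² = 52
52 → 5² + 2² = 29
29 → 2² + 9² = 85
85 → 8² + 5² = 89
89 → 8² + 9² = 145
145 → 1² + 4² + 5² = 42
42 → 4² + 2² = 20
20 → 2² + 0² = 4
4 → 4² = 16
16 → 1² + 6² = 37
37 → 3² + 7² = 58
58 → 5² + 8² = 89  — 89 already appeared earlier.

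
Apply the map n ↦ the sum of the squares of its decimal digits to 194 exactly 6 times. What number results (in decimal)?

194 → 1² + 9² + 4² = 1 + 81 + 16 = 98
98 → 9² + 8² = 81 + 64 = 145
145 → 1² + 4² + 5² = 1 + 16 + 25 = 42
42 → 4² + 2² = 16 + 4 = 20
20 → 2² + 0² = 4 + 0 = 4
4 → 4² = 16

16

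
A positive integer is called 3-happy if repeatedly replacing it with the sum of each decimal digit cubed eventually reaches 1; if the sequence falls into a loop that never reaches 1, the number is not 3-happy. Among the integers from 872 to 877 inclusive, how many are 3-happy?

1

872: 872 → 863 → 755 → 593 → 881 → 1025 → 134 → 92 → 737 → 713 → 371 → 371  — not 3-happy
873: 873 → 882 → 1032 → 36 → 243 → 99 → 1458 → 702 → 351 → 153 → 153  — not 3-happy
874: 874 → 919 → 1459 → 919  — not 3-happy
875: 875 → 980 → 1241 → 74 → 407 → 407  — not 3-happy
876: 876 → 1071 → 345 → 216 → 225 → 141 → 66 → 432 → 99 → 1458 → 702 → 351 → 153 → 153  — not 3-happy
877: 877 → 1198 → 1243 → 100 → 1  — 3-happy
3-happy: 877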